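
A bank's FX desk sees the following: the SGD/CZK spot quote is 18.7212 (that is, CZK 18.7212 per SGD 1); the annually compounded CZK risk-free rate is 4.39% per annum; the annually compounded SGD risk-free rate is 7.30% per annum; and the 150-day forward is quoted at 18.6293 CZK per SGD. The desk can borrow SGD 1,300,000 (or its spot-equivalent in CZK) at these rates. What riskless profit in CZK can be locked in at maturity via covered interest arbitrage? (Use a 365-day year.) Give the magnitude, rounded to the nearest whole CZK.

T = 150/365 years.
Route A — deposit SGD, sell forward: 1,300,000 × 1.0293788201 × 18.6293 = CZK 24,929,588.91.
Route B — convert at spot, deposit CZK: 1,300,000 × 18.7212 × 1.017813109 = CZK 24,771,087.61.
The quoted forward overvalues SGD, so borrow CZK, buy SGD at spot, deposit the SGD at 7.30%, and sell the proceeds forward at 18.6293.
The gap between the two covered legs is CZK 158,501.

CZK 158,501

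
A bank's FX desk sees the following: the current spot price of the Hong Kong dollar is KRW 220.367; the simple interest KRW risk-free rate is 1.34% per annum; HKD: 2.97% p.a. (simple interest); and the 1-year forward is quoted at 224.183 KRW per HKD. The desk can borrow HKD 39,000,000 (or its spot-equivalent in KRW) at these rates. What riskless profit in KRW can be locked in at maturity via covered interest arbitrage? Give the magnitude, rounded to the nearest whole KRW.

T = 1 year.
Keep in HKD, deliver into the forward: 39,000,000·1.029700·224.183 = KRW 9,002,808,168.90.
Swap to KRW now, deposit: 39,000,000·220.367·1.013400 = KRW 8,709,476,794.20.
The quoted forward overvalues HKD, so borrow KRW, buy HKD at spot, deposit the HKD at 2.97%, and sell the proceeds forward at 224.183.
The gap between the two covered legs is KRW 293,331,375.

KRW 293,331,375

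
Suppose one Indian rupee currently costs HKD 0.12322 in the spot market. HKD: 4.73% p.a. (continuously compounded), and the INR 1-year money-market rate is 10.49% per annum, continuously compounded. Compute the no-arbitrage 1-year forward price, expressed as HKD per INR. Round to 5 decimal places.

T = 1 year.
HKD accumulates by e^(0.0473×1) = 1.0484365.
Growth of 1 INR over T: e^(0.1049×1) = 1.1105995.
So F = 0.12322 × 1.0484365 / 1.1105995 = 0.1163231 (HKD/INR).

0.11632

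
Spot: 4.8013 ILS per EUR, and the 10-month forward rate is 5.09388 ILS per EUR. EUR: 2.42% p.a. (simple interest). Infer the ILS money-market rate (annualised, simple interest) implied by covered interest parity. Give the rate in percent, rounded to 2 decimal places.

T = 10/12 years.
By CIP, F/S equals the ILS-to-EUR growth ratio: 5.09388/4.8013 = 1.0609377.
EUR growth factor: 1 + 0.0242×10/12 = 1.0201667.
So the ILS growth factor = 1.0823333.
r = (1.0823333 − 1)/(10/12) = 0.098800 → 9.88%.

9.88%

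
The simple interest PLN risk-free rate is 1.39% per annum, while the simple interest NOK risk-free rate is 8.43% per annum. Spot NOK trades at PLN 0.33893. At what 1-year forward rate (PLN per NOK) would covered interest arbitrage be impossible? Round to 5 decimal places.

0.31692

T = 1 year.
PLN accumulates by 1 + 0.0139×1 = 1.013900.
NOK accumulates by 1 + 0.0843×1 = 1.084300.
Forward (PLN per NOK) = 0.33893 × 1.013900 / 1.084300 = 0.3169244.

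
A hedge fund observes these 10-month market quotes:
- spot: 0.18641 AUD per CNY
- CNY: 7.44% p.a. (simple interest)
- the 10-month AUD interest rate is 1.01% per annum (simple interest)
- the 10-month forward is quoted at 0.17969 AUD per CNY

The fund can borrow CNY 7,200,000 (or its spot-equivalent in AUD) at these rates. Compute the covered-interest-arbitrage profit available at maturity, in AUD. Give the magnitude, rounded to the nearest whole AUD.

T = 10/12 years.
Keep in CNY, deliver into the forward: 7,200,000·1.062000·0.17969 = AUD 1,373,981.62.
Swap to AUD now, deposit: 7,200,000·0.18641·1.008416667 = AUD 1,353,448.45.
The quoted forward overvalues CNY, so borrow AUD, buy CNY at spot, deposit the CNY at 7.44%, and sell the proceeds forward at 0.17969.
Profit = 1,373,981.62 − 1,353,448.45 = AUD 20,533.

AUD 20,533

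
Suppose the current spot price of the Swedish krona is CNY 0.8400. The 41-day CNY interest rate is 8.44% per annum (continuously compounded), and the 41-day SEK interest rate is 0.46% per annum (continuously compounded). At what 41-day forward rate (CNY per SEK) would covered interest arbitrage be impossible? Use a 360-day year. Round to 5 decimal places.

0.84767

T = 41/360 years.
CNY accumulates by e^(0.0844×41/360) = 1.0096586.
SEK growth factor: e^(0.0046×41/360) = 1.000524.
So F = 0.84 × 1.0096586 / 1.000524 = 0.8476690 (CNY/SEK).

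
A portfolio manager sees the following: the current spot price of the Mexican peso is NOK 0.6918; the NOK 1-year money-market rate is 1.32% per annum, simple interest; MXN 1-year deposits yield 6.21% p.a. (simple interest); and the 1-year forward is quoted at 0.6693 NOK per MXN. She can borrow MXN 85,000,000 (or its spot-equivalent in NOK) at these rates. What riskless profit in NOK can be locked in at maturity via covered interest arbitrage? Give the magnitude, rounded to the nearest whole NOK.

NOK 844,200

T = 1 year.
Invest the MXN and cover forward: 85,000,000 × 1.062100 × 0.6693 = NOK 60,423,400.05.
Convert at spot and invest in NOK: 85,000,000 × 0.6918 × 1.013200 = NOK 59,579,199.60.
The quoted forward overvalues MXN, so borrow NOK, buy MXN at spot, deposit the MXN at 6.21%, and sell the proceeds forward at 0.6693.
Arbitrage profit = |60,423,400.05 − 59,579,199.60| = NOK 844,200.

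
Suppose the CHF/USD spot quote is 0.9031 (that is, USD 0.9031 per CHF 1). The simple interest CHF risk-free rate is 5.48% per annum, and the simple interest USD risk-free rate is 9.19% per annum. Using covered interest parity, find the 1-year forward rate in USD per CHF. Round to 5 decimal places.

T = 1 year.
USD growth factor: 1 + 0.0919×1 = 1.091900.
CHF accumulates by 1 + 0.0548×1 = 1.054800.
Forward (USD per CHF) = 0.9031 × 1.091900 / 1.054800 = 0.9348643.

0.93486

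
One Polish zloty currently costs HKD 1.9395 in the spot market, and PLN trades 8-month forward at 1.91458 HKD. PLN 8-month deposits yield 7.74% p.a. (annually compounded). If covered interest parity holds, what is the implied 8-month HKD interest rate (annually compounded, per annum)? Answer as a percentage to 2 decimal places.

T = 8/12 years.
By CIP, F/S equals the HKD-to-PLN growth ratio: 1.91458/1.9395 = 0.9871513.
PLN growth factor: (1 + 0.0774)^(8/12) = 1.0509563.
That pins the HKD growth at 1.0374529.
Annualise: 1.0374529^(12/8) − 1 = 0.056702 = 5.67%.

5.67%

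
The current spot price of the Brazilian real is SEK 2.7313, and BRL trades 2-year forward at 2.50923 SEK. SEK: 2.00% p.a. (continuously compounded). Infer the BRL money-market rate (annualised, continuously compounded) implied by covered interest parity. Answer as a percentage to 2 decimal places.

6.24%

T = 2 years.
F/S = 2.50923/2.7313 = 0.9186944 = (growth of SEK) / (growth of BRL).
SEK growth factor: e^(0.0200×2) = 1.0408108.
So the BRL growth factor = 1.1329239.
r = ln(1.1329239)/2 = 0.062401 → 6.24%.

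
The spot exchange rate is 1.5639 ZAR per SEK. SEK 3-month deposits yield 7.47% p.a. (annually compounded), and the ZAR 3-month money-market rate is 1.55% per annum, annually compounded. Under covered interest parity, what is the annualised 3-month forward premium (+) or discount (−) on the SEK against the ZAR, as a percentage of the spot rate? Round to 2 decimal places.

T = 3/12 years.
F = S · g_ZAR/g_SEK = 1.5639 × 1.0038527/1.0181736 = 1.5419033.
Annualised premium = (F − S)/S × (1/T) = (1.5419033 − 1.5639)/1.5639 ÷ (3/12) = -5.63%.

-5.63%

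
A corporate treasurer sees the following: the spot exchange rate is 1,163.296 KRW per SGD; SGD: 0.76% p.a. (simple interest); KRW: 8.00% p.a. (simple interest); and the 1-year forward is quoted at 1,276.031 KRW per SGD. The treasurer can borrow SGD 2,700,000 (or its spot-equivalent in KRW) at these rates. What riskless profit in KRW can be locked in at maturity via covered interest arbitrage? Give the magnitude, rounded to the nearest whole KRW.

T = 1 year.
Keep in SGD, deliver into the forward: 2,700,000·1.007600·1276.031 = KRW 3,471,467,856.12.
Swap to KRW now, deposit: 2,700,000·1163.296·1.080000 = KRW 3,392,171,136.00.
The quoted forward overvalues SGD, so borrow KRW, buy SGD at spot, deposit the SGD at 0.76%, and sell the proceeds forward at 1,276.031.
Arbitrage profit = |3,471,467,856.12 − 3,392,171,136.00| = KRW 79,296,720.

KRW 79,296,720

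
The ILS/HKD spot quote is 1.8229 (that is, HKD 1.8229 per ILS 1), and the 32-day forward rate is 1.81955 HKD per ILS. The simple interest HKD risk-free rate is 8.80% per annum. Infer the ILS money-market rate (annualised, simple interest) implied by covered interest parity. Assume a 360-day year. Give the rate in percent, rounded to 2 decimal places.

10.89%

T = 32/360 years.
By CIP, F/S equals the HKD-to-ILS growth ratio: 1.81955/1.8229 = 0.9981623.
The HKD side grows by 1 + 0.0880×32/360 = 1.0078222.
Hence g_ILS = 1.0096777.
(1.0096777 − 1)/T = 0.108874, i.e. 10.89%.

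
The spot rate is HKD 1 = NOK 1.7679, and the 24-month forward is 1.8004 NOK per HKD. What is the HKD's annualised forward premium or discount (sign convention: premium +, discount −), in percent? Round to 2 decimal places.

T = 2 years.
HKD trades forward at +1.83834% vs spot over the period.
Annualise by dividing by T: 0.0183834 / 2 = 0.009192 → 0.92%.

+0.92%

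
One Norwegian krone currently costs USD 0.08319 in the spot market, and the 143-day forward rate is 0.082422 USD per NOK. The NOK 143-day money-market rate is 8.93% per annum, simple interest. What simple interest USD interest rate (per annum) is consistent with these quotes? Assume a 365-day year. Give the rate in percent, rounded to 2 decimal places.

6.49%

T = 143/365 years.
CIP gives F = S · g_USD/g_NOK, so g_USD/g_NOK = 0.082422/0.08319 = 0.9907681.
NOK growth factor: 1 + 0.0893×143/365 = 1.034986.
So the USD growth factor = 1.0254311.
(1.0254311 − 1)/T = 0.064912, i.e. 6.49%.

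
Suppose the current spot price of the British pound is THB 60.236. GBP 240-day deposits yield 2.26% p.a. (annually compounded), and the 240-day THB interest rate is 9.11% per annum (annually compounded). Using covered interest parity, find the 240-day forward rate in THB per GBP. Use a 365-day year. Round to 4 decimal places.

T = 240/365 years.
Growth of 1 THB over T: (1 + 0.0911)^(240/365) = 1.05900313.
Growth of 1 GBP over T: (1 + 0.0226)^(240/365) = 1.01480334.
Forward (THB per GBP) = 60.236 × 1.05900313 / 1.01480334 = 62.859581.

62.8596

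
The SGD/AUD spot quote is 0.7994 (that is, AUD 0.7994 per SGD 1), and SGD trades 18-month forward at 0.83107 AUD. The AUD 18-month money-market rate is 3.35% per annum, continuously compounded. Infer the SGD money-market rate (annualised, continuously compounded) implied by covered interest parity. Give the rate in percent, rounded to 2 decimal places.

0.76%

T = 18/12 years.
CIP gives F = S · g_AUD/g_SGD, so g_AUD/g_SGD = 0.83107/0.7994 = 1.0396172.
The AUD side grows by e^(0.0335×18/12) = 1.0515339.
That pins the SGD growth at 1.0114626.
r = ln(1.0114626)/(18/12) = 0.007598 → 0.76%.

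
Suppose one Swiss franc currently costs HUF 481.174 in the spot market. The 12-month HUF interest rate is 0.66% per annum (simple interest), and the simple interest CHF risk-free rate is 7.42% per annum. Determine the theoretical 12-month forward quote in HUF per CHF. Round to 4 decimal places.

T = 1 year.
HUF accumulates by 1 + 0.0066×1 = 1.006600.
CHF accumulates by 1 + 0.0742×1 = 1.074200.
Forward (HUF per CHF) = 481.174 × 1.006600 / 1.074200 = 450.893454.

450.8935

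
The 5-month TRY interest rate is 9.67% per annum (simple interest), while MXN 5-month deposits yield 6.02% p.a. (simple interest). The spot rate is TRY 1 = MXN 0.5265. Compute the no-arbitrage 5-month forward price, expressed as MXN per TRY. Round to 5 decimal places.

0.51880

T = 5/12 years.
MXN accumulates by 1 + 0.0602×5/12 = 1.0250833.
TRY accumulates by 1 + 0.0967×5/12 = 1.0402917.
CIP: F = S · (grow MXN)/(grow TRY) = 0.5265 × 1.0250833/1.0402917 = 0.5188029 MXN per TRY.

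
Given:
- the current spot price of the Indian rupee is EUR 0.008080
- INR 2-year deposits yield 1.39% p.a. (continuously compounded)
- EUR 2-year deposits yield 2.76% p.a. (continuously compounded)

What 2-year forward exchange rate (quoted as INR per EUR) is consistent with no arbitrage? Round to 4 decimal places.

120.4173

T = 2 years.
EUR accumulates by e^(0.0276×2) = 1.056751944.
INR growth factor: e^(0.0139×2) = 1.028190026.
CIP: F = S · (grow EUR)/(grow INR) = 0.00808 × 1.056751944/1.028190026 = 0.00830445296 EUR per INR.
Invert for INR per EUR: 1 / 0.00830445296 = 120.4173.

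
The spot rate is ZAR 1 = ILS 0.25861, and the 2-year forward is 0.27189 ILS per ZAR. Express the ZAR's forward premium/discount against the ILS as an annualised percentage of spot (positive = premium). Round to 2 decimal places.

+2.57%

T = 2 years.
(F − S)/S = (0.27189 − 0.25861)/0.25861 = 0.0513515.
×(1/T) gives 2.57% p.a.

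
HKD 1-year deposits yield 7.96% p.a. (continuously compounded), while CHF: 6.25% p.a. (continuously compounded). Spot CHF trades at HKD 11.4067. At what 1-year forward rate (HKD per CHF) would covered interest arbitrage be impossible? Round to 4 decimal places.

T = 1 year.
HKD accumulates by e^(0.0796×1) = 1.08285384.
Growth of 1 CHF over T: e^(0.0625×1) = 1.06449446.
Forward (HKD per CHF) = 11.4067 × 1.08285384 / 1.06449446 = 11.603432.

11.6034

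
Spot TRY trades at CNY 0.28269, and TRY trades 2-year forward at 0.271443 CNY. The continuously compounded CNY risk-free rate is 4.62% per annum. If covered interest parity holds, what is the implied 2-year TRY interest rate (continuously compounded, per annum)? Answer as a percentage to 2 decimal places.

T = 2 years.
F/S = 0.271443/0.28269 = 0.9602144 = (growth of CNY) / (growth of TRY).
The CNY side grows by e^(0.0462×2) = 1.0968035.
Hence g_TRY = 1.1422485.
Take logs: ln 1.1422485 / 2 = 0.066499, so 6.65%.

6.65%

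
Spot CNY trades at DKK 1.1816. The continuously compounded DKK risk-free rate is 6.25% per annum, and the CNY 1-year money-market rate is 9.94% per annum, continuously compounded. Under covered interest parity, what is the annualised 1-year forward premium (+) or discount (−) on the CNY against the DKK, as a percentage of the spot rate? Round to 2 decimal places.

-3.62%

T = 1 year.
F = S · g_DKK/g_CNY = 1.1816 × 1.0644945/1.104508 = 1.1387937.
(F − S)/S ÷ T = (1.1387937 − 1.1816)/1.1816/1 = -0.036227 → -3.62%.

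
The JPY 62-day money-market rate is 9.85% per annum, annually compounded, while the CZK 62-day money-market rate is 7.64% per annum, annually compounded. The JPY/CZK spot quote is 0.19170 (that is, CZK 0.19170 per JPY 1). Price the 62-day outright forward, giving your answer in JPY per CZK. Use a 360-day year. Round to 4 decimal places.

5.2348

T = 62/360 years.
CZK growth factor: (1 + 0.0764)^(62/360) = 1.0127601.
JPY accumulates by (1 + 0.0985)^(62/360) = 1.0163111.
CIP: F = S · (grow CZK)/(grow JPY) = 0.1917 × 1.0127601/1.0163111 = 0.1910302 CZK per JPY.
Invert for JPY per CZK: 1 / 0.1910302 = 5.2348.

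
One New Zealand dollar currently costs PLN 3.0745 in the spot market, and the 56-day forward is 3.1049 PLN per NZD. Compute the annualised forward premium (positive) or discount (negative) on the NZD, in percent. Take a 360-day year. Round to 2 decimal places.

T = 56/360 years.
Period premium: (3.1049 − 3.0745)/3.0745 = 0.0098878.
×(1/T) gives 6.36% p.a.

+6.36%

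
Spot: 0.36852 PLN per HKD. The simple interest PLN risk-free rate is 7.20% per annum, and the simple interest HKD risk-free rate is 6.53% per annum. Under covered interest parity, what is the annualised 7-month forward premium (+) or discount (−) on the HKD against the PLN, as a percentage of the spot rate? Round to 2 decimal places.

+0.65%

T = 7/12 years.
CIP forward (PLN per HKD) = 0.36852 × 1.042000/1.0380917 = 0.36990744.
Annualised premium = (F − S)/S × (1/T) = (0.36990744 − 0.36852)/0.36852 ÷ (7/12) = 0.65%.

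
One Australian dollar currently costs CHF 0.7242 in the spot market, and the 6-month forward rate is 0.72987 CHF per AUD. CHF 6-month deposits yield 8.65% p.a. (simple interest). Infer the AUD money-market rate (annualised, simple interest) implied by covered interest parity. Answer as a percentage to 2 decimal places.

T = 6/12 years.
F/S = 0.72987/0.7242 = 1.0078293 = (growth of CHF) / (growth of AUD).
The CHF side grows by 1 + 0.0865×6/12 = 1.043250.
That pins the AUD growth at 1.0351455.
r = (1.0351455 − 1)/(6/12) = 0.070291 → 7.03%.

7.03%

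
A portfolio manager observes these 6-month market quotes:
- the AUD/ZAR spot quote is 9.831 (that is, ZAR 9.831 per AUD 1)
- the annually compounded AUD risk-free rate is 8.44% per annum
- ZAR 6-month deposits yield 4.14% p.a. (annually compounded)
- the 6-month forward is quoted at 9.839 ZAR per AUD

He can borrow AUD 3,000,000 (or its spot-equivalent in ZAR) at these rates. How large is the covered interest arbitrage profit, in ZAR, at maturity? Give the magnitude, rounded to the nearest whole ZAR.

ZAR 640,075

T = 6/12 years.
Route A — deposit AUD, sell forward: 3,000,000 × 1.0413452838 × 9.839 = ZAR 30,737,388.74.
Route B — convert at spot, deposit ZAR: 3,000,000 × 9.831 × 1.0204900783 = ZAR 30,097,313.88.
The quoted forward overvalues AUD, so borrow ZAR, buy AUD at spot, deposit the AUD at 8.44%, and sell the proceeds forward at 9.839.
The gap between the two covered legs is ZAR 640,075.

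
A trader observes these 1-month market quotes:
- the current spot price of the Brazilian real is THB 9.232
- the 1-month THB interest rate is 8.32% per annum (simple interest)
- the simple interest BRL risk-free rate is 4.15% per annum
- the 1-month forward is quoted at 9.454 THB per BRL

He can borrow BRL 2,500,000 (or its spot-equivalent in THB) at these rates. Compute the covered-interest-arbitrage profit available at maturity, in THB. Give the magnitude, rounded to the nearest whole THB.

THB 476,716

T = 1/12 years.
Invest the BRL and cover forward: 2,500,000 × 1.0034583333 × 9.454 = THB 23,716,737.71.
Convert at spot and invest in THB: 2,500,000 × 9.232 × 1.0069333333 = THB 23,240,021.33.
The quoted forward overvalues BRL, so borrow THB, buy BRL at spot, deposit the BRL at 4.15%, and sell the proceeds forward at 9.454.
The gap between the two covered legs is THB 476,716.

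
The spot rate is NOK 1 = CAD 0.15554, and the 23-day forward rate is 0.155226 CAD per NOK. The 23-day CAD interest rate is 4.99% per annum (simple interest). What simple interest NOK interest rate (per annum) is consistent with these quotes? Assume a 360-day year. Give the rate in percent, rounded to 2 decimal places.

T = 23/360 years.
By CIP, F/S equals the CAD-to-NOK growth ratio: 0.155226/0.15554 = 0.9979812.
CAD growth factor: 1 + 0.0499×23/360 = 1.0031881.
Hence g_NOK = 1.0052174.
r = (1.0052174 − 1)/(23/360) = 0.081664 → 8.17%.

8.17%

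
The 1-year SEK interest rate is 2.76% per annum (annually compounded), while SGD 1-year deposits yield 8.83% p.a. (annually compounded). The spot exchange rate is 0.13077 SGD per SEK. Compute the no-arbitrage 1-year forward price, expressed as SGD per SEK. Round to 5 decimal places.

T = 1 year.
SGD growth factor: (1 + 0.0883)^1 = 1.088300.
Growth of 1 SEK over T: (1 + 0.0276)^1 = 1.027600.
CIP: F = S · (grow SGD)/(grow SEK) = 0.13077 × 1.088300/1.027600 = 0.1384945 SGD per SEK.

0.13849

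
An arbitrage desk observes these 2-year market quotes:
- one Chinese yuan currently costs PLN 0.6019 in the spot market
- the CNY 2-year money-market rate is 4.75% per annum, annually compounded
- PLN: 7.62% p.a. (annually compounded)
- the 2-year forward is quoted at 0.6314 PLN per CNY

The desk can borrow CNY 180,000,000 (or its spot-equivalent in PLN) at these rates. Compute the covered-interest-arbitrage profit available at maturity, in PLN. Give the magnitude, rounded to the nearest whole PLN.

PLN 777,035

T = 2 years.
Invest the CNY and cover forward: 180,000,000 × 1.09725625 × 0.6314 = PLN 124,705,367.33.
Convert at spot and invest in PLN: 180,000,000 × 0.6019 × 1.15820644 = PLN 125,482,402.12.
The quoted forward undervalues CNY, so borrow CNY, convert to PLN at spot, deposit the PLN at 7.62%, and buy CNY forward at 0.6314 to cover the loan.
Profit = 125,482,402.12 − 124,705,367.33 = PLN 777,035.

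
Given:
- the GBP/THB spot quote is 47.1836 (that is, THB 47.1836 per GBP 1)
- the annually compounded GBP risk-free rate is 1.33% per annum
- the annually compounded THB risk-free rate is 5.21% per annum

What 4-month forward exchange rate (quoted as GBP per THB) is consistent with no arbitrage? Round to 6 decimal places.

T = 4/12 years.
THB growth factor: (1 + 0.0521)^(4/12) = 1.0170735.
Growth of 1 GBP over T: (1 + 0.0133)^(4/12) = 1.0044138.
CIP: F = S · (grow THB)/(grow GBP) = 47.1836 × 1.0170735/1.0044138 = 47.77831 THB per GBP.
Invert for GBP per THB: 1 / 47.77831 = 0.020930.

0.020930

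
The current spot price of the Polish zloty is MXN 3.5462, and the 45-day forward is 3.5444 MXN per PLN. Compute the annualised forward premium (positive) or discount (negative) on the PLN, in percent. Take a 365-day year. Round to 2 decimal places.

-0.41%

T = 45/365 years.
PLN trades forward at -0.05076% vs spot over the period.
×(1/T) gives -0.41% p.a.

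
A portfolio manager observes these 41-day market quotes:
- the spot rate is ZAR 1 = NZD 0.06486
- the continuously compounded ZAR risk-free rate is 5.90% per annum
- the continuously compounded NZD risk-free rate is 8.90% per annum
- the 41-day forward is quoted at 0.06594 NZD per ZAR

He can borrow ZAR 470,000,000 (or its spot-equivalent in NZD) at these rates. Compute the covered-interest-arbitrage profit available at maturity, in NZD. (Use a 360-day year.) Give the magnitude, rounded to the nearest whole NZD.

T = 41/360 years.
Route A — deposit ZAR, sell forward: 470,000,000 × 1.0067420706 × 0.06594 = NZD 31,200,748.90.
Route B — convert at spot, deposit NZD: 470,000,000 × 0.06486 × 1.0101876555 = NZD 30,794,762.53.
The quoted forward overvalues ZAR, so borrow NZD, buy ZAR at spot, deposit the ZAR at 5.90%, and sell the proceeds forward at 0.06594.
Profit = 31,200,748.90 − 30,794,762.53 = NZD 405,986.

NZD 405,986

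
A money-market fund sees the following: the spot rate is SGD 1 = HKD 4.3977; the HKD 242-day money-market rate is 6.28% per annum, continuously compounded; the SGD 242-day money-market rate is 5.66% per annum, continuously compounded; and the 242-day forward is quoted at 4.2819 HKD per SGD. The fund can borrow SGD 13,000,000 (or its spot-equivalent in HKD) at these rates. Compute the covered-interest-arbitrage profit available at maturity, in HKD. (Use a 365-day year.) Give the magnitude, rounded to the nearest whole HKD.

HKD 1,807,463

T = 242/365 years.
Keep in SGD, deliver into the forward: 13,000,000·1.0382395883·4.2819 = HKD 57,793,295.21.
Swap to HKD now, deposit: 13,000,000·4.3977·1.0425162481 = HKD 59,600,758.16.
The quoted forward undervalues SGD, so borrow SGD, convert to HKD at spot, deposit the HKD at 6.28%, and buy SGD forward at 4.2819 to cover the loan.
Profit = 59,600,758.16 − 57,793,295.21 = HKD 1,807,463.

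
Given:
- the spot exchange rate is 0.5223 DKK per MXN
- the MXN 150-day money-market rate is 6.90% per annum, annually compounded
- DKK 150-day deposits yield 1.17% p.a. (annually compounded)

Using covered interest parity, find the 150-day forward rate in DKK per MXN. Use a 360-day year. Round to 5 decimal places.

0.51045

T = 150/360 years.
DKK growth factor: (1 + 0.0117)^(150/360) = 1.0048585.
MXN growth factor: (1 + 0.0690)^(150/360) = 1.0281916.
Forward (DKK per MXN) = 0.5223 × 1.0048585 / 1.0281916 = 0.5104473.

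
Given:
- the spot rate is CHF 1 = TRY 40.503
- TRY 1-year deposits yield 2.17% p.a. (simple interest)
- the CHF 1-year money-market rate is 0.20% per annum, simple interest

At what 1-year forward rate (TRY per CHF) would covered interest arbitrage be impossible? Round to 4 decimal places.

T = 1 year.
Growth of 1 TRY over T: 1 + 0.0217×1 = 1.021700.
CHF growth factor: 1 + 0.0020×1 = 1.002000.
Forward (TRY per CHF) = 40.503 × 1.021700 / 1.002000 = 41.299316.

41.2993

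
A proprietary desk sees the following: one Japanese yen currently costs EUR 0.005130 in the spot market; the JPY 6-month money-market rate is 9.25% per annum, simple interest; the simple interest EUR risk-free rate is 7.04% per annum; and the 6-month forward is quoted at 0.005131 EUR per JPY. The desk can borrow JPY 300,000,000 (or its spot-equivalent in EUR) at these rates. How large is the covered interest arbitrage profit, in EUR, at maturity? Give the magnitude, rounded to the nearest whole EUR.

T = 6/12 years.
Keep in JPY, deliver into the forward: 300,000,000·1.046250·0.005131 = EUR 1,610,492.63.
Swap to EUR now, deposit: 300,000,000·0.005130·1.035200 = EUR 1,593,172.80.
The quoted forward overvalues JPY, so borrow EUR, buy JPY at spot, deposit the JPY at 9.25%, and sell the proceeds forward at 0.005131.
The gap between the two covered legs is EUR 17,320.

EUR 17,320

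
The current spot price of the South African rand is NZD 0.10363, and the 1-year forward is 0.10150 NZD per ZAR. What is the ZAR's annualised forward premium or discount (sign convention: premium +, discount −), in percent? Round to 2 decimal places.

-2.06%

T = 1 year.
(F − S)/S = (0.10150 − 0.10363)/0.10363 = -0.0205539.
Per annum: -0.0205539 / 1 = -0.020554 = -2.06%.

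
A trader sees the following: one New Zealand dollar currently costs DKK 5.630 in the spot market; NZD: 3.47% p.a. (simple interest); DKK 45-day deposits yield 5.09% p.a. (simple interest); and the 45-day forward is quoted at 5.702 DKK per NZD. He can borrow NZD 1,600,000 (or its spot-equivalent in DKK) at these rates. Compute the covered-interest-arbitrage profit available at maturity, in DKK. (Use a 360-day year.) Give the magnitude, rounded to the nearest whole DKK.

DKK 97,458

T = 45/360 years.
Invest the NZD and cover forward: 1,600,000 × 1.0043375 × 5.702 = DKK 9,162,771.88.
Convert at spot and invest in DKK: 1,600,000 × 5.630 × 1.0063625 = DKK 9,065,313.40.
The quoted forward overvalues NZD, so borrow DKK, buy NZD at spot, deposit the NZD at 3.47%, and sell the proceeds forward at 5.702.
Profit = 9,162,771.88 − 9,065,313.40 = DKK 97,458.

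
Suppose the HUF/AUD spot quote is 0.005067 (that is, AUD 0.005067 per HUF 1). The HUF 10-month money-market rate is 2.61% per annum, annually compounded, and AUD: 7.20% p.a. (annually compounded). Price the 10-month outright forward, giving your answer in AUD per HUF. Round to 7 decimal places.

T = 10/12 years.
Growth of 1 AUD over T: (1 + 0.0720)^(10/12) = 1.0596497.
Growth of 1 HUF over T: (1 + 0.0261)^(10/12) = 1.0217032.
Forward (AUD per HUF) = 0.005067 × 1.0596497 / 1.0217032 = 0.005255191.

0.0052552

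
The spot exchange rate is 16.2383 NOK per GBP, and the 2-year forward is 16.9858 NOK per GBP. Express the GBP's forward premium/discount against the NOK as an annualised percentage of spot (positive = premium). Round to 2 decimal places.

T = 2 years.
GBP trades forward at +4.60331% vs spot over the period.
Annualise by dividing by T: 0.0460331 / 2 = 0.023017 → 2.30%.

+2.30%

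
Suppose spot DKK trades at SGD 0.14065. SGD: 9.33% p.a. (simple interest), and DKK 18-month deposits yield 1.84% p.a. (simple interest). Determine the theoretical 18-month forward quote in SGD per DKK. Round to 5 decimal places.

T = 18/12 years.
Growth of 1 SGD over T: 1 + 0.0933×18/12 = 1.139950.
DKK accumulates by 1 + 0.0184×18/12 = 1.027600.
Forward (SGD per DKK) = 0.14065 × 1.139950 / 1.027600 = 0.1560276.

0.15603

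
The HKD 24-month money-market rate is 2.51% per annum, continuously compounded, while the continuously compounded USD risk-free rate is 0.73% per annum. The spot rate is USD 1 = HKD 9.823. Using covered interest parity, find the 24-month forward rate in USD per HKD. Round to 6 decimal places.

T = 2 years.
Growth of 1 HKD over T: e^(0.0251×2) = 1.0514814.
USD growth factor: e^(0.0073×2) = 1.0147071.
CIP: F = S · (grow HKD)/(grow USD) = 9.823 × 1.0514814/1.0147071 = 10.17900 HKD per USD.
Quoted the other way: 1/10.17900 = 0.098241 USD per HKD.

0.098241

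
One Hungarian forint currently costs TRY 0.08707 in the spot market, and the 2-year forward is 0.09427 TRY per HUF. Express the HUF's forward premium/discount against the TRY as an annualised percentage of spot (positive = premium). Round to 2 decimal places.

+4.13%

T = 2 years.
HUF trades forward at +8.26921% vs spot over the period.
×(1/T) gives 4.13% p.a.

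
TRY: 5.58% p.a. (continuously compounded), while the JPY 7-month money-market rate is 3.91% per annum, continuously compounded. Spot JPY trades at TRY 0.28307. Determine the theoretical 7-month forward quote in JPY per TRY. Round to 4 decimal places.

3.4984

T = 7/12 years.
Growth of 1 TRY over T: e^(0.0558×7/12) = 1.0330855.
JPY accumulates by e^(0.0391×7/12) = 1.0230704.
Forward (TRY per JPY) = 0.28307 × 1.0330855 / 1.0230704 = 0.2858410.
Quoted the other way: 1/0.2858410 = 3.4984 JPY per TRY.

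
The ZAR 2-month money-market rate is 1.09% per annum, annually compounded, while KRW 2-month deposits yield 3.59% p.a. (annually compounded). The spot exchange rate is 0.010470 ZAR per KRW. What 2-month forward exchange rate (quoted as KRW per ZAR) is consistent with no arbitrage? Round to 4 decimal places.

95.9007

T = 2/12 years.
Growth of 1 ZAR over T: (1 + 0.0109)^(2/12) = 1.00180847.
KRW accumulates by (1 + 0.0359)^(2/12) = 1.00589575.
Forward (ZAR per KRW) = 0.01047 × 1.00180847 / 1.00589575 = 0.010427457.
Invert for KRW per ZAR: 1 / 0.010427457 = 95.9007.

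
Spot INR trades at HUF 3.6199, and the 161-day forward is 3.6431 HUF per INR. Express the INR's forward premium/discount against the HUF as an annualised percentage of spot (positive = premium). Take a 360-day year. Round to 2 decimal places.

T = 161/360 years.
(F − S)/S = (3.6431 − 3.6199)/3.6199 = 0.0064090.
Annualise by dividing by T: 0.0064090 / (161/360) = 0.014331 → 1.43%.

+1.43%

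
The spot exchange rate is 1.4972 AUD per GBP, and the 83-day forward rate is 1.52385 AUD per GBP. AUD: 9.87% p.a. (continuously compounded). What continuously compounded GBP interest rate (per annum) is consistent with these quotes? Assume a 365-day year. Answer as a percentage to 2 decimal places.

T = 83/365 years.
By CIP, F/S equals the AUD-to-GBP growth ratio: 1.52385/1.4972 = 1.0177999.
AUD growth factor: e^(0.0987×83/365) = 1.0226979.
Hence g_GBP = 1.0048123.
r = ln(1.0048123)/(83/365) = 0.021112 → 2.11%.

2.11%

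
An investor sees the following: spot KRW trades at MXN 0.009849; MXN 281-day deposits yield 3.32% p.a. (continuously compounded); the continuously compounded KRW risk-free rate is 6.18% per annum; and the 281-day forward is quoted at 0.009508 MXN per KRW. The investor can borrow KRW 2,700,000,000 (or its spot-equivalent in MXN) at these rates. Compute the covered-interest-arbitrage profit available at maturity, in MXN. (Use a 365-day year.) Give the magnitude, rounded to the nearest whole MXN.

MXN 358,232

T = 281/365 years.
Invest the KRW and cover forward: 2,700,000,000 × 1.0487275103 × 0.009508 = MXN 26,922,513.15.
Convert at spot and invest in MXN: 2,700,000,000 × 0.009849 × 1.0258888957 = MXN 27,280,745.28.
The quoted forward undervalues KRW, so borrow KRW, convert to MXN at spot, deposit the MXN at 3.32%, and buy KRW forward at 0.009508 to cover the loan.
Profit = 27,280,745.28 − 26,922,513.15 = MXN 358,232.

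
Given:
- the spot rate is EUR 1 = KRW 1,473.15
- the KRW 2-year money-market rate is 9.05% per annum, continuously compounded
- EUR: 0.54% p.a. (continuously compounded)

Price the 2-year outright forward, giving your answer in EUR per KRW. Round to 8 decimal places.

T = 2 years.
KRW accumulates by e^(0.0905×2) = 1.1984152.
EUR growth factor: e^(0.0054×2) = 1.0108585.
Forward (KRW per EUR) = 1473.15 × 1.1984152 / 1.0108585 = 1746.481.
Quoted the other way: 1/1746.481 = 0.00057258 EUR per KRW.

0.00057258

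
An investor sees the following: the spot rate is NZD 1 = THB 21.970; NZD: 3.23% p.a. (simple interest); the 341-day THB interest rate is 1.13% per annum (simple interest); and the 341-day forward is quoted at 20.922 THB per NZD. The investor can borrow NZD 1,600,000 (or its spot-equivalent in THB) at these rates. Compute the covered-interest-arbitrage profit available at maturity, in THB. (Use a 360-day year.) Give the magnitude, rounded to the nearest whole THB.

T = 341/360 years.
Keep in NZD, deliver into the forward: 1,600,000·1.0305952778·20.922 = THB 34,499,383.04.
Swap to THB now, deposit: 1,600,000·21.970·1.0107036111 = THB 35,528,253.34.
The quoted forward undervalues NZD, so borrow NZD, convert to THB at spot, deposit the THB at 1.13%, and buy NZD forward at 20.922 to cover the loan.
The gap between the two covered legs is THB 1,028,870.

THB 1,028,870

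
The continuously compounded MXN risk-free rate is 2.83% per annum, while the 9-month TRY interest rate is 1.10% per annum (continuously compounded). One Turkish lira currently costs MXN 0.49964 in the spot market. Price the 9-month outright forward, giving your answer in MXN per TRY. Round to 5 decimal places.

0.50617

T = 9/12 years.
Growth of 1 MXN over T: e^(0.0283×9/12) = 1.0214519.
Growth of 1 TRY over T: e^(0.0110×9/12) = 1.0082841.
CIP: F = S · (grow MXN)/(grow TRY) = 0.49964 × 1.0214519/1.0082841 = 0.5061651 MXN per TRY.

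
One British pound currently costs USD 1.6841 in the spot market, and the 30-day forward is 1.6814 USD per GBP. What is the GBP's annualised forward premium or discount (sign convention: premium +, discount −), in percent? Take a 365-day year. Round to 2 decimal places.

T = 30/365 years.
Period premium: (1.6814 − 1.6841)/1.6841 = -0.0016032.
Annualise by dividing by T: -0.0016032 / (30/365) = -0.019506 → -1.95%.

-1.95%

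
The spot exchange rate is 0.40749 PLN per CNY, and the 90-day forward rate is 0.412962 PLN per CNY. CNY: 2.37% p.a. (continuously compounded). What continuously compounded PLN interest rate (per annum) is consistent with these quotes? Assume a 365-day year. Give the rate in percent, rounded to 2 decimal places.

T = 90/365 years.
By CIP, F/S equals the PLN-to-CNY growth ratio: 0.412962/0.40749 = 1.0134286.
The CNY side grows by e^(0.0237×90/365) = 1.0058609.
So the PLN growth factor = 1.0193682.
Take logs: ln 1.0193682 / (90/365) = 0.077798, so 7.78%.

7.78%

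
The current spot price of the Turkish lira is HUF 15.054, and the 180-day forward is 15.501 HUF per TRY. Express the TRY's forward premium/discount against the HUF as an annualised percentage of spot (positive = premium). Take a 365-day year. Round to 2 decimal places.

T = 180/365 years.
Period premium: (15.501 − 15.054)/15.054 = 0.0296931.
Annualise by dividing by T: 0.0296931 / (180/365) = 0.060211 → 6.02%.

+6.02%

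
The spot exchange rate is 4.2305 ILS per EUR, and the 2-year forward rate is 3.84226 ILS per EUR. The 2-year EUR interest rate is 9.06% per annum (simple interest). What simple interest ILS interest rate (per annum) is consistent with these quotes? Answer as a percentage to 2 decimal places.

T = 2 years.
F/S = 3.84226/4.2305 = 0.9082283 = (growth of ILS) / (growth of EUR).
The EUR side grows by 1 + 0.0906×2 = 1.181200.
Hence g_ILS = 1.0727993.
(1.0727993 − 1)/T = 0.036400, i.e. 3.64%.

3.64%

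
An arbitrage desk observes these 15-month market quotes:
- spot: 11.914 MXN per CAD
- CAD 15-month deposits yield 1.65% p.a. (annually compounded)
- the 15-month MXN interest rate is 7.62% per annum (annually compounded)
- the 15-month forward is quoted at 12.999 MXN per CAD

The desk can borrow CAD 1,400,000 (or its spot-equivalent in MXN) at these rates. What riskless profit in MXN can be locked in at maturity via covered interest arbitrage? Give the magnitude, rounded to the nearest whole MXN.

MXN 291,532

T = 15/12 years.
Keep in CAD, deliver into the forward: 1,400,000·1.0206673648·12.999 = MXN 18,574,717.11.
Swap to MXN now, deposit: 1,400,000·11.914·1.0961405261 = MXN 18,283,185.52.
The quoted forward overvalues CAD, so borrow MXN, buy CAD at spot, deposit the CAD at 1.65%, and sell the proceeds forward at 12.999.
Profit = 18,574,717.11 − 18,283,185.52 = MXN 291,532.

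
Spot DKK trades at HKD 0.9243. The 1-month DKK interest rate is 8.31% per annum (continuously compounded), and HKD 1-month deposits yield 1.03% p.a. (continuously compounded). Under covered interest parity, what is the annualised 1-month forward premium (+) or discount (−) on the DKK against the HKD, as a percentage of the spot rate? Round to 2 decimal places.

T = 1/12 years.
F = S · g_HKD/g_DKK = 0.9243 × 1.0008587/1.006949 = 0.9187096.
Annualised premium = (F − S)/S × (1/T) = (0.9187096 − 0.9243)/0.9243 ÷ (1/12) = -7.26%.

-7.26%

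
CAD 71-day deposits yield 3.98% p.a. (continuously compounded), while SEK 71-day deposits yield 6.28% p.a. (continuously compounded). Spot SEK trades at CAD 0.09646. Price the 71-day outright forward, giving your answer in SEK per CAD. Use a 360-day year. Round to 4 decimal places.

T = 71/360 years.
CAD accumulates by e^(0.0398×71/360) = 1.00788033.
SEK growth factor: e^(0.0628×71/360) = 1.01246257.
CIP: F = S · (grow CAD)/(grow SEK) = 0.09646 × 1.00788033/1.01246257 = 0.096023438 CAD per SEK.
Quoted the other way: 1/0.096023438 = 10.4141 SEK per CAD.

10.4141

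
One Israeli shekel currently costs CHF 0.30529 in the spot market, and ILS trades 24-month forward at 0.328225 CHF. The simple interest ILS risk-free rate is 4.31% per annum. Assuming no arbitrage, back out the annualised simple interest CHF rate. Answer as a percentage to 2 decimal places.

8.39%

T = 2 years.
CIP gives F = S · g_CHF/g_ILS, so g_CHF/g_ILS = 0.328225/0.30529 = 1.0751253.
ILS growth factor: 1 + 0.0431×2 = 1.086200.
That pins the CHF growth at 1.1678011.
r = (1.1678011 − 1)/2 = 0.083901 → 8.39%.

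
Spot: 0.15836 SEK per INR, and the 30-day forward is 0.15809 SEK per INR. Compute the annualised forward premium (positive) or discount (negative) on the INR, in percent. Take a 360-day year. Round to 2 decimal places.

T = 30/360 years.
Period premium: (0.15809 − 0.15836)/0.15836 = -0.0017050.
Per annum: -0.0017050 / (30/360) = -0.020460 = -2.05%.

-2.05%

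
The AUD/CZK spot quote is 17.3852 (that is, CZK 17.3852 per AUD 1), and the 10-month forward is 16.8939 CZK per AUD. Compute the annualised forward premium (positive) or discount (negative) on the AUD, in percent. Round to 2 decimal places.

T = 10/12 years.
AUD trades forward at -2.82597% vs spot over the period.
×(1/T) gives -3.39% p.a.

-3.39%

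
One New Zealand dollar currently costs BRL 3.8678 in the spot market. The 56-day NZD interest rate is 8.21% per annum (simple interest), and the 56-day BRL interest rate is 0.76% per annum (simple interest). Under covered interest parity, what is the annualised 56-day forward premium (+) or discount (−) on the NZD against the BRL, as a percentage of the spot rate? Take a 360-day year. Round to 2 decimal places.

-7.36%

T = 56/360 years.
No-arbitrage forward: 3.8678 × 1.0011822 / 1.0127711 = 3.8235417 BRL/NZD.
Annualised premium = (F − S)/S × (1/T) = (3.8235417 − 3.8678)/3.8678 ÷ (56/360) = -7.36%.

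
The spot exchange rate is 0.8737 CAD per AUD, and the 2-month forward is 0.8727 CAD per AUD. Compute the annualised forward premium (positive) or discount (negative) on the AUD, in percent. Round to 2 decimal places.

T = 2/12 years.
AUD trades forward at -0.11446% vs spot over the period.
Per annum: -0.0011446 / (2/12) = -0.006868 = -0.69%.

-0.69%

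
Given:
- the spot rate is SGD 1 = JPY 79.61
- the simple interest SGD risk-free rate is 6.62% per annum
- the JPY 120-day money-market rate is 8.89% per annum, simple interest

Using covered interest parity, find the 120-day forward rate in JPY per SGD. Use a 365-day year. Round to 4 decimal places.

T = 120/365 years.
JPY growth factor: 1 + 0.0889×120/365 = 1.0292274.
Growth of 1 SGD over T: 1 + 0.0662×120/365 = 1.02176438.
So F = 79.61 × 1.0292274 / 1.02176438 = 80.191476 (JPY/SGD).

80.1915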